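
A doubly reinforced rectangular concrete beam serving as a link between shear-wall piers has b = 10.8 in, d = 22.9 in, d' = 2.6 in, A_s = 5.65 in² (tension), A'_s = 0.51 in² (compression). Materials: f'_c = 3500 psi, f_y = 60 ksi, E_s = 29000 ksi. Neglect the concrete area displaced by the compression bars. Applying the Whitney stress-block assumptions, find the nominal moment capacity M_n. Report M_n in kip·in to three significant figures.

M_n ≈ 6200 kip·in

Assume both steels yield.
a = (A_s − A'_s) f_y/(0.85 f'_c b) = (5.65 − 0.51) × 60/(0.85 × 3.5 × 10.8) = 9.599 in.
c = a/β₁ = 9.599/0.85 = 11.293 in; ε'_s = 0.003(c − d')/c = 0.0023 ≥ ε_y = 0.0021, so the compression steel yields.
M_n = (A_s − A'_s) f_y (d − a/2) + A'_s f_y (d − d') = 308.4 × (22.9 − 4.7995) + 30.6 × (22.9 − 2.6) = 5582.2 + 621.2 = 6203.4 kip·in.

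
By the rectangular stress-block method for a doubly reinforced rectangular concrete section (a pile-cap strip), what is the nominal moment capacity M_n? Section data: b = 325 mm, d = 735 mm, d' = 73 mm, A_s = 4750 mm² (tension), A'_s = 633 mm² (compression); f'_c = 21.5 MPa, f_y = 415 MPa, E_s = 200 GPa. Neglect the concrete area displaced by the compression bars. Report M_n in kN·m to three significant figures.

Assume both tension and compression steel yield.
Net tension couple steel: A_s − A'_s = 4117 mm².
a = (A_s − A'_s) f_y / (0.85 f'_c b) = 1708555/(0.85 × 21.5 × 325) = 287.67 mm.
c = a/β₁ = 287.67/0.85 = 338.44 mm; ε'_s = 0.003(c − d')/c = 0.0024 ≥ f_y/E_s = 0.0021, so compression steel does yield.
M_n = (A_s − A'_s) f_y (d − a/2) + A'_s f_y (d − d') = [1708555 × (735 − 143.835) + 262695 × (735 − 73)] × 10⁻⁶ = 1010.04 + 173.90 = 1183.94 kN·m.

M_n ≈ 1180 kN·m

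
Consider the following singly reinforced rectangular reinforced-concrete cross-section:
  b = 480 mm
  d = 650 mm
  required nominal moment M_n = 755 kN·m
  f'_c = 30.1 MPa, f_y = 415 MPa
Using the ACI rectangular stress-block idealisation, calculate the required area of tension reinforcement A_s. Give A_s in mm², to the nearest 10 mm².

A_s ≈ 3040 mm²

With M_n = 0.85 f'_c a b (d − a/2), solve the quadratic for a:
a = d − √(d² − 2M_n/(0.85 f'_c b)) = 650 − √(650² − 2 × 755×10⁶/(0.85 × 30.1 × 480)) = 102.69 mm.
A_s = 0.85 f'_c a b / f_y = 0.85 × 30.1 × 102.69 × 480 / 415 = 3038.8 mm².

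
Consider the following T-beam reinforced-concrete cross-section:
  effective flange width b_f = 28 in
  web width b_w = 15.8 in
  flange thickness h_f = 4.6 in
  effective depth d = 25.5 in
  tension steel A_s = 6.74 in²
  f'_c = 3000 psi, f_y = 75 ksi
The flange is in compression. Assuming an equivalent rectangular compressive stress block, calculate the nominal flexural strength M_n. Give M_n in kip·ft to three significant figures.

Tension: T = A_s f_y = 6.74 × 75 = 505.5 kips.
Try a within the flange: a = T/(0.85 f'_c b_f) = 505.5/(0.85 × 3 × 28) = 7.080 in.
a = 7.080 > h_f = 4.6 in: the block extends into the web. Split into flange-overhang and web parts.
C_f = 0.85 f'_c (b_f − b_w) h_f = 0.85 × 3 × (28 − 15.8) × 4.6 = 143.1 kips.
Remaining web compression depth: a_w = (T − C_f)/(0.85 f'_c b_w) = (505.5 − 143.1)/(0.85 × 3 × 15.8) = 8.995 in.
M_n = C_f(d − h_f/2) + (T − C_f)(d − a_w/2) = 143.1 × (25.5 − 2.3) + 362.4 × (25.5 − 4.4975) = 3319.9 + 7611.3 = 10931.2 kip·in.
M_n = 10931.2/12 = 910.93 kip·ft.

M_n ≈ 911 kip·ft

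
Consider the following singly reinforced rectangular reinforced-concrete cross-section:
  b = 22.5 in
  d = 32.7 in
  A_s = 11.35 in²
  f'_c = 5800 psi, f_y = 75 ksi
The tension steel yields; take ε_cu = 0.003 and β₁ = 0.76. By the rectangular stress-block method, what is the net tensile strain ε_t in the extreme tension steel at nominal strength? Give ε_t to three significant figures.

ε_t ≈ 0.00672

a = A_s f_y/(0.85 f'_c b) = 7.674 in.
β₁ = 0.76, so c = a/β₁ = 7.674/0.76 = 10.097 in.
From the linear strain diagram with ε_cu = 0.003: ε_t = 0.003 (d − c)/c = 0.003 × (32.7 − 10.097)/10.097 = 0.00672.
Since ε_t ≥ 0.005, the section is tension-controlled.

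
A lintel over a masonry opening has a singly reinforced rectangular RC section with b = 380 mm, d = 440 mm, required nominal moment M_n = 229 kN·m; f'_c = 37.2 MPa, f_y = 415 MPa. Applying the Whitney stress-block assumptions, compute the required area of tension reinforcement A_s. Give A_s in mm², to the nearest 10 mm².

A_s ≈ 1320 mm²

With M_n = 0.85 f'_c a b (d − a/2), solve the quadratic for a:
a = d − √(d² − 2M_n/(0.85 f'_c b)) = 440 − √(440² − 2 × 229×10⁶/(0.85 × 37.2 × 380)) = 45.69 mm.
A_s = 0.85 f'_c a b / f_y = 0.85 × 37.2 × 45.69 × 380 / 415 = 1322.9 mm².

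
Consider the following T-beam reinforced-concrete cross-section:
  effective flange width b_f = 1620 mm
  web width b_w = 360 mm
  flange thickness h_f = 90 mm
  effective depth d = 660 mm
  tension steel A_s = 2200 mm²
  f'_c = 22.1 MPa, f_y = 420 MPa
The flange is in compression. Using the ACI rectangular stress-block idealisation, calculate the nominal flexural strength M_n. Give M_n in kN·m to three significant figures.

M_n ≈ 596 kN·m

Tension: T = A_s f_y = 2200 × 420 = 924000 N.
Try a within the flange: a = T/(0.85 f'_c b_f) = 924000/(0.85 × 22.1 × 1620) = 30.36 mm.
Since a = 30.36 ≤ h_f = 90 mm, the stress block lies entirely in the flange; analyse as a rectangular beam of width b_f.
M_n = T(d − a/2) = 924000 × (660 − 15.18) = 595.81 × 10⁶ N·mm.
M_n = 595.81 kN·m.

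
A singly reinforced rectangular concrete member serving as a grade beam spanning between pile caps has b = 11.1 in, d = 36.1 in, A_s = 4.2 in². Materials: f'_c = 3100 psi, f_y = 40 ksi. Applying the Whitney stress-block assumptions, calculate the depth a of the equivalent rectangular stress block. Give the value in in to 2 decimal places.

T = A_s f_y = 4.2 × 40 = 168 kips.
a = T/(0.85 f'_c b) = 168/(0.85 × 3.1 × 11.1) = 5.74 in.

a ≈ 5.74 in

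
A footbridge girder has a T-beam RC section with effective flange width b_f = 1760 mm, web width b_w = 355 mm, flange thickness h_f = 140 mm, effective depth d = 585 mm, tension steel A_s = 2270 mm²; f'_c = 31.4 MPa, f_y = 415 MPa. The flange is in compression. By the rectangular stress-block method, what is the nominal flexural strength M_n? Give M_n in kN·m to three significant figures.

Tension: T = A_s f_y = 2270 × 415 = 942050 N.
Try a within the flange: a = T/(0.85 f'_c b_f) = 942050/(0.85 × 31.4 × 1760) = 20.05 mm.
Since a = 20.05 ≤ h_f = 140 mm, the stress block lies entirely in the flange; analyse as a rectangular beam of width b_f.
M_n = T(d − a/2) = 942050 × (585 − 10.025) = 541.66 × 10⁶ N·mm.
M_n = 541.66 kN·m.

M_n ≈ 542 kN·m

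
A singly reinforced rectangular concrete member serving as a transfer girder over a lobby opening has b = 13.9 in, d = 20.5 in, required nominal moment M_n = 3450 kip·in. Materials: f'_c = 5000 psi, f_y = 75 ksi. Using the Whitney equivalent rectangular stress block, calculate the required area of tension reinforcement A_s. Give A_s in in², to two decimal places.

A_s ≈ 2.43 in²

From M_n = 0.85 f'_c a b (d − a/2):
a = d − √(d² − 2M_n/(0.85 f'_c b)) = 20.5 − √(20.5² − 2 × 3450/(0.85 × 5 × 13.9)) = 3.080 in.
A_s = 0.85 f'_c a b / f_y = 0.85 × 5 × 3.080 × 13.9 / 75 = 2.426 in².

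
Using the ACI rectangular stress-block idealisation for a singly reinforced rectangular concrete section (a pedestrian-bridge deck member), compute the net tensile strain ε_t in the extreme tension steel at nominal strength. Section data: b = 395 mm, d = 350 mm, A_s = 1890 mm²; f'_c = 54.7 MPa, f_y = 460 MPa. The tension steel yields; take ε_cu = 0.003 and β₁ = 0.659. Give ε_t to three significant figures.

a = A_s f_y/(0.85 f'_c b) = 47.34 mm.
β₁ = 0.659, so c = a/β₁ = 47.34/0.659 = 71.84 mm.
From the linear strain diagram with ε_cu = 0.003: ε_t = 0.003 (d − c)/c = 0.003 × (350 − 71.84)/71.84 = 0.0116.
Since ε_t ≥ 0.005, the section is tension-controlled.

ε_t ≈ 0.0116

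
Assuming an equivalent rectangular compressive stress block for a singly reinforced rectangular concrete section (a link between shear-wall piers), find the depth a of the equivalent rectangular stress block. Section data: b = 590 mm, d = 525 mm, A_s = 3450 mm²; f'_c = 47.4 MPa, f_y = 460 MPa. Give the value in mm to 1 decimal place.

T = A_s f_y = 3450 × 460 = 1587000 N = 1587 kN.
Setting C = 0.85 f'_c a b equal to T: a = 1587000/(0.85 × 47.4 × 590) = 66.8 mm.

a ≈ 66.8 mm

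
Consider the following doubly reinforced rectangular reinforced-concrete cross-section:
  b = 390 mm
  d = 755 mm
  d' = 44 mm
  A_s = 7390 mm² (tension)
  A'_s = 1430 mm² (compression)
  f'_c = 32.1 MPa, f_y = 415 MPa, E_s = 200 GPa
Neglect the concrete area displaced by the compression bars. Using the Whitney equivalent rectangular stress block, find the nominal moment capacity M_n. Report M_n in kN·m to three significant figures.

M_n ≈ 2000 kN·m

Assume both tension and compression steel yield.
Net tension couple steel: A_s − A'_s = 5960 mm².
a = (A_s − A'_s) f_y / (0.85 f'_c b) = 2473400/(0.85 × 32.1 × 390) = 232.44 mm.
c = a/β₁ = 232.44/0.821 = 283.12 mm; ε'_s = 0.003(c − d')/c = 0.0025 ≥ f_y/E_s = 0.0021, so compression steel does yield.
M_n = (A_s − A'_s) f_y (d − a/2) + A'_s f_y (d − d') = [2473400 × (755 − 116.22) + 593450 × (755 − 44)] × 10⁻⁶ = 1579.96 + 421.94 = 2001.90 kN·m.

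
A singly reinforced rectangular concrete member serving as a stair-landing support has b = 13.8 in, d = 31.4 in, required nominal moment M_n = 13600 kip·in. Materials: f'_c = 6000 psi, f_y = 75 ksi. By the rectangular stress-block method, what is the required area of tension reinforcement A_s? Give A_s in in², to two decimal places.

A_s ≈ 6.49 in²

From M_n = 0.85 f'_c a b (d − a/2):
a = d − √(d² − 2M_n/(0.85 f'_c b)) = 31.4 − √(31.4² − 2 × 13600/(0.85 × 6 × 13.8)) = 6.916 in.
A_s = 0.85 f'_c a b / f_y = 0.85 × 6 × 6.916 × 13.8 / 75 = 6.490 in².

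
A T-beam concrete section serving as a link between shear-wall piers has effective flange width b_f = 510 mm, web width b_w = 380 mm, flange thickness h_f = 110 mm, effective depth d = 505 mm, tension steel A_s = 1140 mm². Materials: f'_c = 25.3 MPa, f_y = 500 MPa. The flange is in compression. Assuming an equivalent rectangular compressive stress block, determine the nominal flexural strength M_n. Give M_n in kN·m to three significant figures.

Tension: T = A_s f_y = 1140 × 500 = 570000 N.
Try a within the flange: a = T/(0.85 f'_c b_f) = 570000/(0.85 × 25.3 × 510) = 51.97 mm.
Since a = 51.97 ≤ h_f = 110 mm, the stress block lies entirely in the flange; analyse as a rectangular beam of width b_f.
M_n = T(d − a/2) = 570000 × (505 − 25.985) = 273.04 × 10⁶ N·mm.
M_n = 273.04 kN·m.

M_n ≈ 273 kN·m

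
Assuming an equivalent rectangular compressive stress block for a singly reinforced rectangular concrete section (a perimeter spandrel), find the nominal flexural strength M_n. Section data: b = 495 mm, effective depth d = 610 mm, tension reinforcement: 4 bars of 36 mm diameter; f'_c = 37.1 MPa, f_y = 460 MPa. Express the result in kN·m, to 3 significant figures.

M_n ≈ 1030 kN·m

A_s = 4 × 1018 = 4072 mm².
T = A_s f_y = 4072 × 460 = 1873120 N = 1873.12 kN.
From C = T: a = T/(0.85 f'_c b) = 1873120/(0.85 × 37.1 × 495) = 120.00 mm.
M_n = T(d − a/2) = 1873.12 kN × (610 − 60) mm = 1030.22 kN·m.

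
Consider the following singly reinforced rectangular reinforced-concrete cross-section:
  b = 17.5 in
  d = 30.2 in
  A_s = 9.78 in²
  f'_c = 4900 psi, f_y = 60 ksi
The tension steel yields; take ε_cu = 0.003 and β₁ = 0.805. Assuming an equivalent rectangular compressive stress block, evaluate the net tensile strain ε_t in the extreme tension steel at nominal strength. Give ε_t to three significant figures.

a = A_s f_y/(0.85 f'_c b) = 8.051 in.
β₁ = 0.805, so c = a/β₁ = 8.051/0.805 = 10.001 in.
From the linear strain diagram with ε_cu = 0.003: ε_t = 0.003 (d − c)/c = 0.003 × (30.2 − 10.001)/10.001 = 0.00606.
Since ε_t ≥ 0.005, the section is tension-controlled.

ε_t ≈ 0.00606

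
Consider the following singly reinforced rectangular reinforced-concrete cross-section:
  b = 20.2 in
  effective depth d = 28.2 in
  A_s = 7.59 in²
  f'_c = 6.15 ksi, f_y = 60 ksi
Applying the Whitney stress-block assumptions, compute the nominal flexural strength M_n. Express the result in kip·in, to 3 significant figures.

T = A_s f_y = 7.59 × 60 = 455.4 kips.
a = T/(0.85 f'_c b) = 455.4/(0.85 × 6.15 × 20.2) = 4.313 in.
M_n = T(d − a/2) = 455.4 × (28.2 − 2.1565) = 11860.2 kip·in.

M_n ≈ 11900 kip·in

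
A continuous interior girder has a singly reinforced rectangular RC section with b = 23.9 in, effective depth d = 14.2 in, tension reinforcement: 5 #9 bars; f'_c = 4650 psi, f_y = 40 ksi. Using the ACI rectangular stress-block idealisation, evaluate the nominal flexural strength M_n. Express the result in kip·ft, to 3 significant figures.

M_n ≈ 219 kip·ft

A_s = 5 × 1 = 5 in².
T = A_s f_y = 5 × 40 = 200 kips.
a = T/(0.85 f'_c b) = 200/(0.85 × 4.65 × 23.9) = 2.117 in.
M_n = T(d − a/2) = 200 × (14.2 − 1.0585) = 2628.3 kip·in = 2628.3/12 = 219.03 kip·ft.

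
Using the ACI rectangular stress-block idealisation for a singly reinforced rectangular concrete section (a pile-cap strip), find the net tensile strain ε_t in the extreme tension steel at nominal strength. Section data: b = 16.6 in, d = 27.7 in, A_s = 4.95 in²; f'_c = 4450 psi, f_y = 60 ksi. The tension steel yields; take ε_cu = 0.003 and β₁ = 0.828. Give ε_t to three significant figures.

a = A_s f_y/(0.85 f'_c b) = 4.730 in.
β₁ = 0.828, so c = a/β₁ = 4.730/0.828 = 5.713 in.
From the linear strain diagram with ε_cu = 0.003: ε_t = 0.003 (d − c)/c = 0.003 × (27.7 − 5.713)/5.713 = 0.0115.
Since ε_t ≥ 0.005, the section is tension-controlled.

ε_t ≈ 0.0115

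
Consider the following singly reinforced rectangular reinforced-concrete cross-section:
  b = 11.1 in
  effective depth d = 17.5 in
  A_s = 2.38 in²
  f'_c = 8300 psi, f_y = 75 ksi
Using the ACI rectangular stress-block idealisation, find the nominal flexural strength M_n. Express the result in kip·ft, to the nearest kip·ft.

T = A_s f_y = 2.38 × 75 = 178.5 kips.
a = T/(0.85 f'_c b) = 178.5/(0.85 × 8.3 × 11.1) = 2.279 in.
M_n = T(d − a/2) = 178.5 × (17.5 − 1.1395) = 2920.3 kip·in = 2920.3/12 = 243.36 kip·ft.

M_n ≈ 243 kip·ft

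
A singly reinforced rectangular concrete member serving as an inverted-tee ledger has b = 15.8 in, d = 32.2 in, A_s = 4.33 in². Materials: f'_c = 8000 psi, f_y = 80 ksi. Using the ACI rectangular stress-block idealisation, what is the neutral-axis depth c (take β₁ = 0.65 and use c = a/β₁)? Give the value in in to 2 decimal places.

c ≈ 4.96 in

T = A_s f_y = 4.33 × 80 = 346.4 kips.
a = T/(0.85 f'_c b) = 346.4/(0.85 × 8 × 15.8) = 3.2241 in.
With β₁ = 0.65, c = a/β₁ = 3.2241/0.65 = 4.96 in.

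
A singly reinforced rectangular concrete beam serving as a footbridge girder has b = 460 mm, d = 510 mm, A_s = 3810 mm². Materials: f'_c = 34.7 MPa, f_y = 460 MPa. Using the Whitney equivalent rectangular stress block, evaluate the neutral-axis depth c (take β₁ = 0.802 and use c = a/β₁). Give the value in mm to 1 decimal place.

T = A_s f_y = 3810 × 460 = 1752600 N = 1752.6 kN.
Setting C = 0.85 f'_c a b equal to T: a = 1752600/(0.85 × 34.7 × 460) = 129.174 mm.
With β₁ = 0.802, c = a/β₁ = 129.174/0.802 = 161.1 mm.

c ≈ 161.1 mm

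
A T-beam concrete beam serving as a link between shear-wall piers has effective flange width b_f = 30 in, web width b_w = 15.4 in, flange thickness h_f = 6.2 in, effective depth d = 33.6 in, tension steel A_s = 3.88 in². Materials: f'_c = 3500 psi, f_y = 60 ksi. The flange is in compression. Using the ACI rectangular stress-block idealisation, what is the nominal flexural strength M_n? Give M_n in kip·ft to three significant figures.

Tension: T = A_s f_y = 3.88 × 60 = 232.8 kips.
Try a within the flange: a = T/(0.85 f'_c b_f) = 232.8/(0.85 × 3.5 × 30) = 2.608 in.
Since a = 2.608 ≤ h_f = 6.2 in, the stress block lies entirely in the flange; analyse as a rectangular beam of width b_f.
M_n = T(d − a/2) = 232.8 × (33.6 − 1.304) = 7518.5 kip·in.
M_n = 7518.5/12 = 626.54 kip·ft.

M_n ≈ 627 kip·ft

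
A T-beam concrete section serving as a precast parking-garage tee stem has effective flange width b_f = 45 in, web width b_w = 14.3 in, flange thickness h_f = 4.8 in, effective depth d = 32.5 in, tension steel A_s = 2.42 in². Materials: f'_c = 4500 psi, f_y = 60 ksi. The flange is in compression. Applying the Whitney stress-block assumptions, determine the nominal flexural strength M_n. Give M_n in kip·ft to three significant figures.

Tension: T = A_s f_y = 2.42 × 60 = 145.2 kips.
Try a within the flange: a = T/(0.85 f'_c b_f) = 145.2/(0.85 × 4.5 × 45) = 0.844 in.
Since a = 0.844 ≤ h_f = 4.8 in, the stress block lies entirely in the flange; analyse as a rectangular beam of width b_f.
M_n = T(d − a/2) = 145.2 × (32.5 − 0.422) = 4657.7 kip·in.
M_n = 4657.7/12 = 388.14 kip·ft.

M_n ≈ 388 kip·ft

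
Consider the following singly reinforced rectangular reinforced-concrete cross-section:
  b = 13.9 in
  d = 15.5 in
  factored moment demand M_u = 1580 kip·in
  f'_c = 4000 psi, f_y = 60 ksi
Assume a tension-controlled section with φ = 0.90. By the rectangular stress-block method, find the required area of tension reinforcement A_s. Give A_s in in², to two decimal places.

A_s ≈ 2.06 in²

M_n = M_u/φ = 1580/0.90 = 1755.56 kip·in.
From M_n = 0.85 f'_c a b (d − a/2):
a = d − √(d² − 2M_n/(0.85 f'_c b)) = 15.5 − √(15.5² − 2 × 1755.56/(0.85 × 4 × 13.9)) = 2.618 in.
A_s = 0.85 f'_c a b / f_y = 0.85 × 4 × 2.618 × 13.9 / 60 = 2.062 in².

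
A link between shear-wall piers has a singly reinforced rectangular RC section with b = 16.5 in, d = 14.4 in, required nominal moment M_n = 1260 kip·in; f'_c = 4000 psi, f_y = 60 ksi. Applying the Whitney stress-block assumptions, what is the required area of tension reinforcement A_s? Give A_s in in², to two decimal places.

A_s ≈ 1.55 in²

From M_n = 0.85 f'_c a b (d − a/2):
a = d − √(d² − 2M_n/(0.85 f'_c b)) = 14.4 − √(14.4² − 2 × 1260/(0.85 × 4 × 16.5)) = 1.655 in.
A_s = 0.85 f'_c a b / f_y = 0.85 × 4 × 1.655 × 16.5 / 60 = 1.547 in².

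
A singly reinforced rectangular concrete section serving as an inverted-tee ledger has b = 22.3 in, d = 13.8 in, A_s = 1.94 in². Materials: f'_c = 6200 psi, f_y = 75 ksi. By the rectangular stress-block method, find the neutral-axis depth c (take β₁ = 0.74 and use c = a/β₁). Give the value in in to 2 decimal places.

c ≈ 1.67 in

T = A_s f_y = 1.94 × 75 = 145.5 kips.
a = T/(0.85 f'_c b) = 145.5/(0.85 × 6.2 × 22.3) = 1.2381 in.
With β₁ = 0.74, c = a/β₁ = 1.2381/0.74 = 1.67 in.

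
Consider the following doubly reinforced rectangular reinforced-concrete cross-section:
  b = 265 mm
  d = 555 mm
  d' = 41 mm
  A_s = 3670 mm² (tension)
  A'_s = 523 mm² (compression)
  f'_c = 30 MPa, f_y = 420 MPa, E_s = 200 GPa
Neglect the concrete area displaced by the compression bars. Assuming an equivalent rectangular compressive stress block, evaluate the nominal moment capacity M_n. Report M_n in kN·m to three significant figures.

Assume both tension and compression steel yield.
Net tension couple steel: A_s − A'_s = 3147 mm².
a = (A_s − A'_s) f_y / (0.85 f'_c b) = 1321740/(0.85 × 30 × 265) = 195.60 mm.
c = a/β₁ = 195.60/0.836 = 233.97 mm; ε'_s = 0.003(c − d')/c = 0.0025 ≥ f_y/E_s = 0.0021, so compression steel does yield.
M_n = (A_s − A'_s) f_y (d − a/2) + A'_s f_y (d − d') = [1321740 × (555 − 97.8) + 219660 × (555 − 41)] × 10⁻⁶ = 604.30 + 112.91 = 717.21 kN·m.

M_n ≈ 717 kN·m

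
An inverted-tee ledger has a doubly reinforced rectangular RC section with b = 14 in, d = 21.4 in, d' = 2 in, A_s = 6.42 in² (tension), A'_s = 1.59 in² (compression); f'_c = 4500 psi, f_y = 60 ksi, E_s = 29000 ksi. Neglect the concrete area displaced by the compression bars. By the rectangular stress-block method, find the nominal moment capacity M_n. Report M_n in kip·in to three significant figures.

Assume both steels yield.
a = (A_s − A'_s) f_y/(0.85 f'_c b) = (6.42 − 1.59) × 60/(0.85 × 4.5 × 14) = 5.412 in.
c = a/β₁ = 5.412/0.825 = 6.560 in; ε'_s = 0.003(c − d')/c = 0.0021 ≥ ε_y = 0.0021, so the compression steel yields.
M_n = (A_s − A'_s) f_y (d − a/2) + A'_s f_y (d − d') = 289.8 × (21.4 − 2.706) + 95.4 × (21.4 − 2) = 5417.5 + 1850.8 = 7268.3 kip·in.

M_n ≈ 7270 kip·in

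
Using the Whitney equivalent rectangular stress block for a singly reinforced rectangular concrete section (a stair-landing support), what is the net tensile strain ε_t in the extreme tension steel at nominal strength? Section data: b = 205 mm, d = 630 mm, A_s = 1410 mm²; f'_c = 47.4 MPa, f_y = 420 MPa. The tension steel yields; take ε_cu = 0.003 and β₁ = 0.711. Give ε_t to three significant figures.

ε_t ≈ 0.0157

a = A_s f_y/(0.85 f'_c b) = 71.70 mm.
β₁ = 0.711, so c = a/β₁ = 71.70/0.711 = 100.84 mm.
From the linear strain diagram with ε_cu = 0.003: ε_t = 0.003 (d − c)/c = 0.003 × (630 − 100.84)/100.84 = 0.0157.
Since ε_t ≥ 0.005, the section is tension-controlled.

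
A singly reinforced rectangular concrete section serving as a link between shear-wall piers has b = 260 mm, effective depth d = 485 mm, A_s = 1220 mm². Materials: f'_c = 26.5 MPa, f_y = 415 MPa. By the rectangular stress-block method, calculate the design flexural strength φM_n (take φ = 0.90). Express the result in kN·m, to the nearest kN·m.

T = A_s f_y = 1220 × 415 = 506300 N = 506.3 kN.
From C = T: a = T/(0.85 f'_c b) = 506300/(0.85 × 26.5 × 260) = 86.45 mm.
M_n = T(d − a/2) = 506.3 kN × (485 − 43.225) mm = 223.67 kN·m.
φM_n = 0.90 × 223.67 = 201.30 kN·m.

φM_n ≈ 201 kN·m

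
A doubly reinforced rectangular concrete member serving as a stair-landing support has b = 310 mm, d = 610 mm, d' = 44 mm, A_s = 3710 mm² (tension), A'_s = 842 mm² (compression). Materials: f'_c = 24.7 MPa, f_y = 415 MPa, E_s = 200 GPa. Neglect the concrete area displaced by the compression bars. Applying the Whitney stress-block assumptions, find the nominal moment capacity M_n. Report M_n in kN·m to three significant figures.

M_n ≈ 815 kN·m

Assume both tension and compression steel yield.
Net tension couple steel: A_s − A'_s = 2868 mm².
a = (A_s − A'_s) f_y / (0.85 f'_c b) = 1190220/(0.85 × 24.7 × 310) = 182.87 mm.
c = a/β₁ = 182.87/0.85 = 215.14 mm; ε'_s = 0.003(c − d')/c = 0.0024 ≥ f_y/E_s = 0.0021, so compression steel does yield.
M_n = (A_s − A'_s) f_y (d − a/2) + A'_s f_y (d − d') = [1190220 × (610 − 91.435) + 349430 × (610 − 44)] × 10⁻⁶ = 617.21 + 197.78 = 814.99 kN·m.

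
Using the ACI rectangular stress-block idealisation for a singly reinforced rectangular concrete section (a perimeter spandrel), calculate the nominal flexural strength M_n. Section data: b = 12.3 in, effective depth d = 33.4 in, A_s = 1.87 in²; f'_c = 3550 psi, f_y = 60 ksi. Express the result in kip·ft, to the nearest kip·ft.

T = A_s f_y = 1.87 × 60 = 112.2 kips.
a = T/(0.85 f'_c b) = 112.2/(0.85 × 3.55 × 12.3) = 3.023 in.
M_n = T(d − a/2) = 112.2 × (33.4 − 1.5115) = 3577.9 kip·in = 3577.9/12 = 298.16 kip·ft.

M_n ≈ 298 kip·ft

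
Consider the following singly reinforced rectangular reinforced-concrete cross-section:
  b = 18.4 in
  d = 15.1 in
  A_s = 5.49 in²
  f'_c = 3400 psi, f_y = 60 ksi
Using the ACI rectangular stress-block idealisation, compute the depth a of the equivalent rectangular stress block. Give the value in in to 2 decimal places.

a ≈ 6.19 in

T = A_s f_y = 5.49 × 60 = 329.4 kips.
a = T/(0.85 f'_c b) = 329.4/(0.85 × 3.4 × 18.4) = 6.19 in.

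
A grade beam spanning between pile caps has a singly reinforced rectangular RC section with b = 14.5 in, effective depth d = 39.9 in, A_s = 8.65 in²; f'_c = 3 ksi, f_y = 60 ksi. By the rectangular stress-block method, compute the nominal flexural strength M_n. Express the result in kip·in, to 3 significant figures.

M_n ≈ 17100 kip·in

T = A_s f_y = 8.65 × 60 = 519 kips.
a = T/(0.85 f'_c b) = 519/(0.85 × 3 × 14.5) = 14.037 in.
M_n = T(d − a/2) = 519 × (39.9 − 7.0185) = 17065.5 kip·in.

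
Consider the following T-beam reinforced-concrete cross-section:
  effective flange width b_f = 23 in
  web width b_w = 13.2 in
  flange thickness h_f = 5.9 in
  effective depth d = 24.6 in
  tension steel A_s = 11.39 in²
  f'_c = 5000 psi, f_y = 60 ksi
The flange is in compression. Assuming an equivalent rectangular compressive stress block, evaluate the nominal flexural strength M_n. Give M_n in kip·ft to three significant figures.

Tension: T = A_s f_y = 11.39 × 60 = 683.4 kips.
Try a within the flange: a = T/(0.85 f'_c b_f) = 683.4/(0.85 × 5 × 23) = 6.991 in.
a = 6.991 > h_f = 5.9 in: the block extends into the web. Split into flange-overhang and web parts.
C_f = 0.85 f'_c (b_f − b_w) h_f = 0.85 × 5 × (23 − 13.2) × 5.9 = 245.7 kips.
Remaining web compression depth: a_w = (T − C_f)/(0.85 f'_c b_w) = (683.4 − 245.7)/(0.85 × 5 × 13.2) = 7.802 in.
M_n = C_f(d − h_f/2) + (T − C_f)(d − a_w/2) = 245.7 × (24.6 − 2.95) + 437.7 × (24.6 − 3.901) = 5319.4 + 9060.0 = 14379.4 kip·in.
M_n = 14379.4/12 = 1198.28 kip·ft.

M_n ≈ 1200 kip·ft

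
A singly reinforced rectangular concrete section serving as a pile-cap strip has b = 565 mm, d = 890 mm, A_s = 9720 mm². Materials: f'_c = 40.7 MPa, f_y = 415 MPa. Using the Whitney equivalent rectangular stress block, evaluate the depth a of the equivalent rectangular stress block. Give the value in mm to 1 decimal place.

a ≈ 206.4 mm

T = A_s f_y = 9720 × 415 = 4033800 N = 4033.8 kN.
Setting C = 0.85 f'_c a b equal to T: a = 4033800/(0.85 × 40.7 × 565) = 206.4 mm.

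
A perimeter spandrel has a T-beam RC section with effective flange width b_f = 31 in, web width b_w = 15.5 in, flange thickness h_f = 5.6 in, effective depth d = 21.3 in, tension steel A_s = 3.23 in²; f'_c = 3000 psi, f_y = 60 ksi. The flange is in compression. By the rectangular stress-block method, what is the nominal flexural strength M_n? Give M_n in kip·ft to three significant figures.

Tension: T = A_s f_y = 3.23 × 60 = 193.8 kips.
Try a within the flange: a = T/(0.85 f'_c b_f) = 193.8/(0.85 × 3 × 31) = 2.452 in.
Since a = 2.452 ≤ h_f = 5.6 in, the stress block lies entirely in the flange; analyse as a rectangular beam of width b_f.
M_n = T(d − a/2) = 193.8 × (21.3 − 1.226) = 3890.3 kip·in.
M_n = 3890.3/12 = 324.19 kip·ft.

M_n ≈ 324 kip·ft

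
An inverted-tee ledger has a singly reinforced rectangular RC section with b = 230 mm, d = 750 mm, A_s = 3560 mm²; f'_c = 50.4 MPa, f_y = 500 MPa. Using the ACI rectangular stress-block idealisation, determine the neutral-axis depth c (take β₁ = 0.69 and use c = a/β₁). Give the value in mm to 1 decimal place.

T = A_s f_y = 3560 × 500 = 1780000 N = 1780 kN.
Setting C = 0.85 f'_c a b equal to T: a = 1780000/(0.85 × 50.4 × 230) = 180.652 mm.
With β₁ = 0.69, c = a/β₁ = 180.652/0.69 = 261.8 mm.

c ≈ 261.8 mm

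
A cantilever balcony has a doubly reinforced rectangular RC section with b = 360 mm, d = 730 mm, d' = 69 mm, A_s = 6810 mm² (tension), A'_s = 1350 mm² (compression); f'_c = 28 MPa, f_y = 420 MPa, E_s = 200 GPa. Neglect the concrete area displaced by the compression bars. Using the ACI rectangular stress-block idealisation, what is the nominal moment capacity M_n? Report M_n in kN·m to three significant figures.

Assume both tension and compression steel yield.
Net tension couple steel: A_s − A'_s = 5460 mm².
a = (A_s − A'_s) f_y / (0.85 f'_c b) = 2293200/(0.85 × 28 × 360) = 267.65 mm.
c = a/β₁ = 267.65/0.85 = 314.88 mm; ε'_s = 0.003(c − d')/c = 0.0023 ≥ f_y/E_s = 0.0021, so compression steel does yield.
M_n = (A_s − A'_s) f_y (d − a/2) + A'_s f_y (d − d') = [2293200 × (730 − 133.825) + 567000 × (730 − 69)] × 10⁻⁶ = 1367.15 + 374.79 = 1741.94 kN·m.

M_n ≈ 1740 kN·m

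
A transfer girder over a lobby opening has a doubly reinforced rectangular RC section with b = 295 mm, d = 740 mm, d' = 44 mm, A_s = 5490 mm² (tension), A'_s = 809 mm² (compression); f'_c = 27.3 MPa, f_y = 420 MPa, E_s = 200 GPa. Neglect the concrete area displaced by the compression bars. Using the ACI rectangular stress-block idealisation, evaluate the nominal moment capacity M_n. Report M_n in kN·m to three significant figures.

Assume both tension and compression steel yield.
Net tension couple steel: A_s − A'_s = 4681 mm².
a = (A_s − A'_s) f_y / (0.85 f'_c b) = 1966020/(0.85 × 27.3 × 295) = 287.20 mm.
c = a/β₁ = 287.20/0.85 = 337.88 mm; ε'_s = 0.003(c − d')/c = 0.0026 ≥ f_y/E_s = 0.0021, so compression steel does yield.
M_n = (A_s − A'_s) f_y (d − a/2) + A'_s f_y (d − d') = [1966020 × (740 − 143.6) + 339780 × (740 − 44)] × 10⁻⁶ = 1172.53 + 236.49 = 1409.02 kN·m.

M_n ≈ 1410 kN·m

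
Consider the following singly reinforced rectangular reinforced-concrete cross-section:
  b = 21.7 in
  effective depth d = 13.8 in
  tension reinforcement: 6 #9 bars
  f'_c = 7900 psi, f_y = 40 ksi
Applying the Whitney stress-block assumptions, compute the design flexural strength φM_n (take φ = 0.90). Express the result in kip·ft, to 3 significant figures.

φM_n ≈ 234 kip·ft

A_s = 6 × 1 = 6 in².
T = A_s f_y = 6 × 40 = 240 kips.
a = T/(0.85 f'_c b) = 240/(0.85 × 7.9 × 21.7) = 1.647 in.
M_n = T(d − a/2) = 240 × (13.8 − 0.8235) = 3114.4 kip·in = 3114.4/12 = 259.53 kip·ft.
φM_n = 0.90 × 259.53 = 233.58 kip·ft.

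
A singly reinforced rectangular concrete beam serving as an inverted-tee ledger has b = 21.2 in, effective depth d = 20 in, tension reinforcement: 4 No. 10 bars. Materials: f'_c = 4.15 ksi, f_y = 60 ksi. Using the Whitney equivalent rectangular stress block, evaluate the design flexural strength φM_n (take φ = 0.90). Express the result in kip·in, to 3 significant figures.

φM_n ≈ 4930 kip·in

A_s = 4 × 1.27 = 5.08 in².
T = A_s f_y = 5.08 × 60 = 304.8 kips.
a = T/(0.85 f'_c b) = 304.8/(0.85 × 4.15 × 21.2) = 4.076 in.
M_n = T(d − a/2) = 304.8 × (20 − 2.038) = 5474.8 kip·in.
φM_n = 0.90 × 5474.8 = 4927.3 kip·in.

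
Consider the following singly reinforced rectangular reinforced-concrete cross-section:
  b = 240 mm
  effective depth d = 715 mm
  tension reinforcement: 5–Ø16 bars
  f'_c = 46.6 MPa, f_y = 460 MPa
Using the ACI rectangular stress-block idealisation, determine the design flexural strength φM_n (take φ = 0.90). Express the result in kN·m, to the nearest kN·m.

A_s = 5 × 201 = 1005 mm².
T = A_s f_y = 1005 × 460 = 462300 N = 462.3 kN.
From C = T: a = T/(0.85 f'_c b) = 462300/(0.85 × 46.6 × 240) = 48.63 mm.
M_n = T(d − a/2) = 462.3 kN × (715 − 24.315) mm = 319.30 kN·m.
φM_n = 0.90 × 319.30 = 287.37 kN·m.

φM_n ≈ 287 kN·m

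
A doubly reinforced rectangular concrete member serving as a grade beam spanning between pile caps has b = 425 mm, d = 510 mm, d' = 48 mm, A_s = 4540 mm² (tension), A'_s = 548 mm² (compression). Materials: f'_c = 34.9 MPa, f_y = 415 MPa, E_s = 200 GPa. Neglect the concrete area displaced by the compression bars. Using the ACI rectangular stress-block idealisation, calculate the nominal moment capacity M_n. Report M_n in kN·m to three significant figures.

M_n ≈ 841 kN·m

Assume both tension and compression steel yield.
Net tension couple steel: A_s − A'_s = 3992 mm².
a = (A_s − A'_s) f_y / (0.85 f'_c b) = 1656680/(0.85 × 34.9 × 425) = 131.40 mm.
c = a/β₁ = 131.40/0.801 = 164.04 mm; ε'_s = 0.003(c − d')/c = 0.0021 ≥ f_y/E_s = 0.0021, so compression steel does yield.
M_n = (A_s − A'_s) f_y (d − a/2) + A'_s f_y (d − d') = [1656680 × (510 − 65.7) + 227420 × (510 − 48)] × 10⁻⁶ = 736.06 + 105.07 = 841.13 kN·m.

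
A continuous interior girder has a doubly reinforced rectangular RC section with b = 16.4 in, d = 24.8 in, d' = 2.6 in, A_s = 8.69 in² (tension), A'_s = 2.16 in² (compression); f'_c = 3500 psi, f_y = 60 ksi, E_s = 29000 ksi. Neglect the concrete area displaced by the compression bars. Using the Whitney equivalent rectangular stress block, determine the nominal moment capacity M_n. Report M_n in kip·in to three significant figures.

Assume both steels yield.
a = (A_s − A'_s) f_y/(0.85 f'_c b) = (8.69 − 2.16) × 60/(0.85 × 3.5 × 16.4) = 8.030 in.
c = a/β₁ = 8.030/0.85 = 9.447 in; ε'_s = 0.003(c − d')/c = 0.0022 ≥ ε_y = 0.0021, so the compression steel yields.
M_n = (A_s − A'_s) f_y (d − a/2) + A'_s f_y (d − d') = 391.8 × (24.8 − 4.015) + 129.6 × (24.8 − 2.6) = 8143.6 + 2877.1 = 11020.7 kip·in.

M_n ≈ 11000 kip·in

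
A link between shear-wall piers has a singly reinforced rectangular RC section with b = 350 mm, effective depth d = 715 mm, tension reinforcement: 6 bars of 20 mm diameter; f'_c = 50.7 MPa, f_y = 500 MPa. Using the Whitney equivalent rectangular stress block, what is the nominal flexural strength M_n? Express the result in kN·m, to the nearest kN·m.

A_s = 6 × 314 = 1884 mm².
T = A_s f_y = 1884 × 500 = 942000 N = 942 kN.
From C = T: a = T/(0.85 f'_c b) = 942000/(0.85 × 50.7 × 350) = 62.45 mm.
M_n = T(d − a/2) = 942 kN × (715 − 31.225) mm = 644.12 kN·m.

M_n ≈ 644 kN·m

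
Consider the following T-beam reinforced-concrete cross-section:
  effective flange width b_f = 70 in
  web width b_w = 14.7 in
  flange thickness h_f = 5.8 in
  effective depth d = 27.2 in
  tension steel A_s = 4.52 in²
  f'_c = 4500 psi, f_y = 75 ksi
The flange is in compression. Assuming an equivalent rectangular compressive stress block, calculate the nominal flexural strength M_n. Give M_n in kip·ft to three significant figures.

M_n ≈ 751 kip·ft

Tension: T = A_s f_y = 4.52 × 75 = 339 kips.
Try a within the flange: a = T/(0.85 f'_c b_f) = 339/(0.85 × 4.5 × 70) = 1.266 in.
Since a = 1.266 ≤ h_f = 5.8 in, the stress block lies entirely in the flange; analyse as a rectangular beam of width b_f.
M_n = T(d − a/2) = 339 × (27.2 − 0.633) = 9006.2 kip·in.
M_n = 9006.2/12 = 750.52 kip·ft.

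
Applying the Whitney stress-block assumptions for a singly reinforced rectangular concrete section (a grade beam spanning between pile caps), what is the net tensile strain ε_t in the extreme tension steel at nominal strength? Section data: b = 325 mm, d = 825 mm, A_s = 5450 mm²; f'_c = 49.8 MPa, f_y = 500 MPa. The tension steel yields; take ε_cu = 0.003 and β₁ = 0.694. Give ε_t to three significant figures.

ε_t ≈ 0.00567

a = A_s f_y/(0.85 f'_c b) = 198.08 mm.
β₁ = 0.694, so c = a/β₁ = 198.08/0.694 = 285.42 mm.
From the linear strain diagram with ε_cu = 0.003: ε_t = 0.003 (d − c)/c = 0.003 × (825 − 285.42)/285.42 = 0.00567.
Since ε_t ≥ 0.005, the section is tension-controlled.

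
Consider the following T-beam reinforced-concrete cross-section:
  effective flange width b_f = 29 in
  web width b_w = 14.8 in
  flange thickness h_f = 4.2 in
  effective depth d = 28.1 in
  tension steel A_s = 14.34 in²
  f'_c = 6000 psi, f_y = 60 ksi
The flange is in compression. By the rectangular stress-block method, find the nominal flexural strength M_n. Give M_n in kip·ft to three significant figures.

Tension: T = A_s f_y = 14.34 × 60 = 860.4 kips.
Try a within the flange: a = T/(0.85 f'_c b_f) = 860.4/(0.85 × 6 × 29) = 5.817 in.
a = 5.817 > h_f = 4.2 in: the block extends into the web. Split into flange-overhang and web parts.
C_f = 0.85 f'_c (b_f − b_w) h_f = 0.85 × 6 × (29 − 14.8) × 4.2 = 304.2 kips.
Remaining web compression depth: a_w = (T − C_f)/(0.85 f'_c b_w) = (860.4 − 304.2)/(0.85 × 6 × 14.8) = 7.369 in.
M_n = C_f(d − h_f/2) + (T − C_f)(d − a_w/2) = 304.2 × (28.1 − 2.1) + 556.2 × (28.1 − 3.6845) = 7909.2 + 13579.9 = 21489.1 kip·in.
M_n = 21489.1/12 = 1790.76 kip·ft.

M_n ≈ 1790 kip·ft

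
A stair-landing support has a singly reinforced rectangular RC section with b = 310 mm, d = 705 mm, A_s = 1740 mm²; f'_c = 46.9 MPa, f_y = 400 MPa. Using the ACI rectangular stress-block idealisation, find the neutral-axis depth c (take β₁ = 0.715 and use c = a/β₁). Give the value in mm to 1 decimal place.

c ≈ 78.8 mm

T = A_s f_y = 1740 × 400 = 696000 N = 696 kN.
Setting C = 0.85 f'_c a b equal to T: a = 696000/(0.85 × 46.9 × 310) = 56.319 mm.
With β₁ = 0.715, c = a/β₁ = 56.319/0.715 = 78.8 mm.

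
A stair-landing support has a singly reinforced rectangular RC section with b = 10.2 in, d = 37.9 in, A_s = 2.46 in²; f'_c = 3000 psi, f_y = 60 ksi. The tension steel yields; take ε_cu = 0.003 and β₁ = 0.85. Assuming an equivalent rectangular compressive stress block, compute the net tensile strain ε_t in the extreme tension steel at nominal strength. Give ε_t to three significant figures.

ε_t ≈ 0.0140

a = A_s f_y/(0.85 f'_c b) = 5.675 in.
β₁ = 0.85, so c = a/β₁ = 5.675/0.85 = 6.676 in.
From the linear strain diagram with ε_cu = 0.003: ε_t = 0.003 (d − c)/c = 0.003 × (37.9 − 6.676)/6.676 = 0.0140.
Since ε_t ≥ 0.005, the section is tension-controlled.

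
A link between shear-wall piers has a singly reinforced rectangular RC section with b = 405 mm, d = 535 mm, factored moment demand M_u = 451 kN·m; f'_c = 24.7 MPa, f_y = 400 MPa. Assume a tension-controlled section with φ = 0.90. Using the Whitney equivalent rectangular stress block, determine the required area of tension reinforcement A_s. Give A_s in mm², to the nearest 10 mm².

M_n = M_u/φ = 451/0.90 = 501.111 kN·m.
With M_n = 0.85 f'_c a b (d − a/2), solve the quadratic for a:
a = d − √(d² − 2M_n/(0.85 f'_c b)) = 535 − √(535² − 2 × 501.111×10⁶/(0.85 × 24.7 × 405)) = 124.69 mm.
A_s = 0.85 f'_c a b / f_y = 0.85 × 24.7 × 124.69 × 405 / 400 = 2650.6 mm².

A_s ≈ 2650 mm²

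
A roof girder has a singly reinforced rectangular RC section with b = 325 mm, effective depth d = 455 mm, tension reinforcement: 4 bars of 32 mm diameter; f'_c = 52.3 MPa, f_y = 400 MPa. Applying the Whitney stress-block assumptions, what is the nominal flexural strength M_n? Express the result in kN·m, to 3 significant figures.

A_s = 4 × 804 = 3216 mm².
T = A_s f_y = 3216 × 400 = 1286400 N = 1286.4 kN.
From C = T: a = T/(0.85 f'_c b) = 1286400/(0.85 × 52.3 × 325) = 89.04 mm.
M_n = T(d − a/2) = 1286.4 kN × (455 − 44.52) mm = 528.04 kN·m.

M_n ≈ 528 kN·m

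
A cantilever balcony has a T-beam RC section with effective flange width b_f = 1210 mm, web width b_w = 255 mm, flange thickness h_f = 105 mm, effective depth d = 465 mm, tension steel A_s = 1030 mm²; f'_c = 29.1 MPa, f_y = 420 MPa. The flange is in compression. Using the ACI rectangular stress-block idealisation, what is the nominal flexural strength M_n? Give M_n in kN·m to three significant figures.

M_n ≈ 198 kN·m

Tension: T = A_s f_y = 1030 × 420 = 432600 N.
Try a within the flange: a = T/(0.85 f'_c b_f) = 432600/(0.85 × 29.1 × 1210) = 14.45 mm.
Since a = 14.45 ≤ h_f = 105 mm, the stress block lies entirely in the flange; analyse as a rectangular beam of width b_f.
M_n = T(d − a/2) = 432600 × (465 − 7.225) = 198.03 × 10⁶ N·mm.
M_n = 198.03 kN·m.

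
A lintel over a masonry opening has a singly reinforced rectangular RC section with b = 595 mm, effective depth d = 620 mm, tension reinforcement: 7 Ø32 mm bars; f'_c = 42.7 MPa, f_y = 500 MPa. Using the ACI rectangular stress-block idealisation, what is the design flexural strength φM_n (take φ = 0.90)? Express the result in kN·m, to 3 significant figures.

φM_n ≈ 1410 kN·m

A_s = 7 × 804 = 5628 mm².
T = A_s f_y = 5628 × 500 = 2814000 N = 2814 kN.
From C = T: a = T/(0.85 f'_c b) = 2814000/(0.85 × 42.7 × 595) = 130.30 mm.
M_n = T(d − a/2) = 2814 kN × (620 − 65.15) mm = 1561.35 kN·m.
φM_n = 0.90 × 1561.35 = 1405.22 kN·m.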